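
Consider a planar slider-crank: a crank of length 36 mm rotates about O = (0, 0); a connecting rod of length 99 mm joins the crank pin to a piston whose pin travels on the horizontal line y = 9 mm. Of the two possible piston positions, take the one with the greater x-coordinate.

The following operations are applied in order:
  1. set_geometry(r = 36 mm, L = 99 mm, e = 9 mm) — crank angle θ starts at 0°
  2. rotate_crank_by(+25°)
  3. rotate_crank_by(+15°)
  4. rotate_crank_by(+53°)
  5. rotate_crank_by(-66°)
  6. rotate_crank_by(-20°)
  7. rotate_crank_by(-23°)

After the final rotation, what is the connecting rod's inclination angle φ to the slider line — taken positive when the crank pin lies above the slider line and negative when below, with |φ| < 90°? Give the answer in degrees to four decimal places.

set_geometry: r = 36 mm, L = 99 mm, e = 9 mm; θ ← 0°
rotate_crank_by(+25°): θ ← 0° +25° = 25°
rotate_crank_by(+15°): θ ← 25° +15° = 40°
rotate_crank_by(+53°): θ ← 40° +53° = 93°
rotate_crank_by(-66°): θ ← 93° -66° = 27°
rotate_crank_by(-20°): θ ← 27° -20° = 7°
rotate_crank_by(-23°): θ ← 7° -23° = -16°
crank pin P = (r cos θ, r sin θ) = (34.605421, -9.922945)
h = r sin θ − e = -9.922945 − 9 = -18.922945
sin φ = h / L = -18.922945 / 99 = -0.19114086
φ = arcsin(-0.19114086) = -11.019371°

-11.0194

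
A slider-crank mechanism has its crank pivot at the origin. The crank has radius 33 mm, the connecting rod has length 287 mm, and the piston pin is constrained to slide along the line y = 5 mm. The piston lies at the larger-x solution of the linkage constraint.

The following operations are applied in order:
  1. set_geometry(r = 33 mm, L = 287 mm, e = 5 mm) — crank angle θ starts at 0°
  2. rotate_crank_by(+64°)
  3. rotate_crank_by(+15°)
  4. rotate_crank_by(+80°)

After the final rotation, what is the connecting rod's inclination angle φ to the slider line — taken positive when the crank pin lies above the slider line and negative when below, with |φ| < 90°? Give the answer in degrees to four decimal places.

1.3629

set_geometry: r = 33 mm, L = 287 mm, e = 5 mm; θ ← 0°
rotate_crank_by(+64°): θ ← 0° +64° = 64°
rotate_crank_by(+15°): θ ← 64° +15° = 79°
rotate_crank_by(+80°): θ ← 79° +80° = 159°
crank pin P = (r cos θ, r sin θ) = (-30.808154, 11.826142)
h = r sin θ − e = 11.826142 − 5 = 6.826142
sin φ = h / L = 6.826142 / 287 = 0.02378447
φ = arcsin(0.02378447) = 1.362878°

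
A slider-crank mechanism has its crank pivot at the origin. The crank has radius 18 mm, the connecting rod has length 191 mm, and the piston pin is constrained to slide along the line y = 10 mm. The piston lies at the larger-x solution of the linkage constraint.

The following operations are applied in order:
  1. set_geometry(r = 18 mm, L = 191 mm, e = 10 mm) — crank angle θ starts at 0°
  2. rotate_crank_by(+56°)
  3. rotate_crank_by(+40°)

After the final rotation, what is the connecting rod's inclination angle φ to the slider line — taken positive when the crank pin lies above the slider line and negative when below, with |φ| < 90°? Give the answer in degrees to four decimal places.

set_geometry: r = 18 mm, L = 191 mm, e = 10 mm; θ ← 0°
rotate_crank_by(+56°): θ ← 0° +56° = 56°
rotate_crank_by(+40°): θ ← 56° +40° = 96°
crank pin P = (r cos θ, r sin θ) = (-1.881512, 17.901394)
h = r sin θ − e = 17.901394 − 10 = 7.901394
sin φ = h / L = 7.901394 / 191 = 0.04136856
φ = arcsin(0.04136856) = 2.370920°

2.3709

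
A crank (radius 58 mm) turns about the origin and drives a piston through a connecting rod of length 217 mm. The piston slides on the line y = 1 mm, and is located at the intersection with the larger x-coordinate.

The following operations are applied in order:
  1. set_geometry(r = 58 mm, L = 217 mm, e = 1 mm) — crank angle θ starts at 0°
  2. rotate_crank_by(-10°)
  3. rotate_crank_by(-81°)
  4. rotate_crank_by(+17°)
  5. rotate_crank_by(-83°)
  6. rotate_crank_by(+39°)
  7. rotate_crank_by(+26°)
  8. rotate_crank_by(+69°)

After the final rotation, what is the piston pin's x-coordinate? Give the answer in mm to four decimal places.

269.0953

set_geometry: r = 58 mm, L = 217 mm, e = 1 mm; θ ← 0°
rotate_crank_by(-10°): θ ← 0° -10° = -10°
rotate_crank_by(-81°): θ ← -10° -81° = -91°
rotate_crank_by(+17°): θ ← -91° +17° = -74°
rotate_crank_by(-83°): θ ← -74° -83° = -157°
rotate_crank_by(+39°): θ ← -157° +39° = -118°
rotate_crank_by(+26°): θ ← -118° +26° = -92°
rotate_crank_by(+69°): θ ← -92° +69° = -23°
crank pin P = (r cos θ, r sin θ) = (53.389282, -22.662405)
h = r sin θ − e = -22.662405 − 1 = -23.662405
x = r cos θ + √(L² − h²) = 53.389282 + √(47089.0 − 559.9094) = 53.389282 + 215.706028 = 269.095310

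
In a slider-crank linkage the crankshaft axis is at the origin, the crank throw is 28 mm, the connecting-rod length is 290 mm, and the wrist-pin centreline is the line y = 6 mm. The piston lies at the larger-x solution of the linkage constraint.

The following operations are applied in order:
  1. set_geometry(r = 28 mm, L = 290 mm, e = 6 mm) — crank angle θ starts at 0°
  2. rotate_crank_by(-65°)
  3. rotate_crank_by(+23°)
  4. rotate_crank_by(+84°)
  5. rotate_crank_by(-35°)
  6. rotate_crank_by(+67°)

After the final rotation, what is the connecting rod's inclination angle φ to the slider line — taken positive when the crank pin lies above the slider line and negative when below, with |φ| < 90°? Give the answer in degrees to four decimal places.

set_geometry: r = 28 mm, L = 290 mm, e = 6 mm; θ ← 0°
rotate_crank_by(-65°): θ ← 0° -65° = -65°
rotate_crank_by(+23°): θ ← -65° +23° = -42°
rotate_crank_by(+84°): θ ← -42° +84° = 42°
rotate_crank_by(-35°): θ ← 42° -35° = 7°
rotate_crank_by(+67°): θ ← 7° +67° = 74°
crank pin P = (r cos θ, r sin θ) = (7.717846, 26.915327)
h = r sin θ − e = 26.915327 − 6 = 20.915327
sin φ = h / L = 20.915327 / 290 = 0.07212182
φ = arcsin(0.07212182) = 4.135867°

4.1359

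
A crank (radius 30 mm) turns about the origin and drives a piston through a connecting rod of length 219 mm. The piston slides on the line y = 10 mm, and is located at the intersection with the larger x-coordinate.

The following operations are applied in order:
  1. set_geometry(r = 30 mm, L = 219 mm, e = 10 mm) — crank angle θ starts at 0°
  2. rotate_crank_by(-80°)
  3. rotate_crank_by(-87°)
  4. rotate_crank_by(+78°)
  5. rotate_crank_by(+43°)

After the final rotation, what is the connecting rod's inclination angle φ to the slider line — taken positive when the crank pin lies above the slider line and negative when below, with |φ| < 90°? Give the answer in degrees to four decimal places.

set_geometry: r = 30 mm, L = 219 mm, e = 10 mm; θ ← 0°
rotate_crank_by(-80°): θ ← 0° -80° = -80°
rotate_crank_by(-87°): θ ← -80° -87° = -167°
rotate_crank_by(+78°): θ ← -167° +78° = -89°
rotate_crank_by(+43°): θ ← -89° +43° = -46°
crank pin P = (r cos θ, r sin θ) = (20.839751, -21.580194)
h = r sin θ − e = -21.580194 − 10 = -31.580194
sin φ = h / L = -31.580194 / 219 = -0.14420180
φ = arcsin(-0.14420180) = -8.291060°

-8.2911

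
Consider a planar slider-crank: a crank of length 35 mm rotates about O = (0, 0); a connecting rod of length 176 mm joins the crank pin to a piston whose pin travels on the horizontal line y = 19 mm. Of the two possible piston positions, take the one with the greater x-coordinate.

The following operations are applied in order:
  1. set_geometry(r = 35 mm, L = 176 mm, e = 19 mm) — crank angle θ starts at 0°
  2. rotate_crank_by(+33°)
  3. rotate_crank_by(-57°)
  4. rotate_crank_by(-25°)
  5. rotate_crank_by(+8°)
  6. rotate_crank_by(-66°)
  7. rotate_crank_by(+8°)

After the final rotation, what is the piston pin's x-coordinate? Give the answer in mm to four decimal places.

162.1743

set_geometry: r = 35 mm, L = 176 mm, e = 19 mm; θ ← 0°
rotate_crank_by(+33°): θ ← 0° +33° = 33°
rotate_crank_by(-57°): θ ← 33° -57° = -24°
rotate_crank_by(-25°): θ ← -24° -25° = -49°
rotate_crank_by(+8°): θ ← -49° +8° = -41°
rotate_crank_by(-66°): θ ← -41° -66° = -107°
rotate_crank_by(+8°): θ ← -107° +8° = -99°
crank pin P = (r cos θ, r sin θ) = (-5.475206, -34.569092)
h = r sin θ − e = -34.569092 − 19 = -53.569092
x = r cos θ + √(L² − h²) = -5.475206 + √(30976.0 − 2869.6476) = -5.475206 + 167.649493 = 162.174286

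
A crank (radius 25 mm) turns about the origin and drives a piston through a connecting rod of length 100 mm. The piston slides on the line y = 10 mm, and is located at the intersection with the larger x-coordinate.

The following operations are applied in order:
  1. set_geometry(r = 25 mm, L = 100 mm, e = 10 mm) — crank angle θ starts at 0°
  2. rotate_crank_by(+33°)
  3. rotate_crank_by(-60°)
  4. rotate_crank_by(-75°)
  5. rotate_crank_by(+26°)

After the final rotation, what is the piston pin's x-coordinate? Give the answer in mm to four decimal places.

99.9971

set_geometry: r = 25 mm, L = 100 mm, e = 10 mm; θ ← 0°
rotate_crank_by(+33°): θ ← 0° +33° = 33°
rotate_crank_by(-60°): θ ← 33° -60° = -27°
rotate_crank_by(-75°): θ ← -27° -75° = -102°
rotate_crank_by(+26°): θ ← -102° +26° = -76°
crank pin P = (r cos θ, r sin θ) = (6.048047, -24.257393)
h = r sin θ − e = -24.257393 − 10 = -34.257393
x = r cos θ + √(L² − h²) = 6.048047 + √(10000.0 − 1173.5690) = 6.048047 + 93.949087 = 99.997135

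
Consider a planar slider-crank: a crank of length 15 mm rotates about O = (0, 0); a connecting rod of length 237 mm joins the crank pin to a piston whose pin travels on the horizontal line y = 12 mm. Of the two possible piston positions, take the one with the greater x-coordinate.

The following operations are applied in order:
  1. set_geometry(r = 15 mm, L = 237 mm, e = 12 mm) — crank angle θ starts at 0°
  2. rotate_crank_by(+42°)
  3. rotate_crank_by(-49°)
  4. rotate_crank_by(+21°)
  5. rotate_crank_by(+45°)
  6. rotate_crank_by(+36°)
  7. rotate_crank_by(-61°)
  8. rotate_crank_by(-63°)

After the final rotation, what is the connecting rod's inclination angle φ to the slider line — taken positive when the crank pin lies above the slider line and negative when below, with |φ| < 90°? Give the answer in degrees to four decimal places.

set_geometry: r = 15 mm, L = 237 mm, e = 12 mm; θ ← 0°
rotate_crank_by(+42°): θ ← 0° +42° = 42°
rotate_crank_by(-49°): θ ← 42° -49° = -7°
rotate_crank_by(+21°): θ ← -7° +21° = 14°
rotate_crank_by(+45°): θ ← 14° +45° = 59°
rotate_crank_by(+36°): θ ← 59° +36° = 95°
rotate_crank_by(-61°): θ ← 95° -61° = 34°
rotate_crank_by(-63°): θ ← 34° -63° = -29°
crank pin P = (r cos θ, r sin θ) = (13.119296, -7.272144)
h = r sin θ − e = -7.272144 − 12 = -19.272144
sin φ = h / L = -19.272144 / 237 = -0.08131706
φ = arcsin(-0.08131706) = -4.664275°

-4.6643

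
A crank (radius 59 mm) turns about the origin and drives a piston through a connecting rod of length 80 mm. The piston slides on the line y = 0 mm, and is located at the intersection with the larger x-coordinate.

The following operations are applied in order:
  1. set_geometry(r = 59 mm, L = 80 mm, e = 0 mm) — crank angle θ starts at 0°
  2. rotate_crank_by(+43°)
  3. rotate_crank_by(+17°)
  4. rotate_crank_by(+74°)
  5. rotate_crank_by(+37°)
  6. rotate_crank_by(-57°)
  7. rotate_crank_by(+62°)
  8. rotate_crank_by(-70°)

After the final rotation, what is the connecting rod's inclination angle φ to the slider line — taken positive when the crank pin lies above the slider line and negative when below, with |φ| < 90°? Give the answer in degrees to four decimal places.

set_geometry: r = 59 mm, L = 80 mm, e = 0 mm; θ ← 0°
rotate_crank_by(+43°): θ ← 0° +43° = 43°
rotate_crank_by(+17°): θ ← 43° +17° = 60°
rotate_crank_by(+74°): θ ← 60° +74° = 134°
rotate_crank_by(+37°): θ ← 134° +37° = 171°
rotate_crank_by(-57°): θ ← 171° -57° = 114°
rotate_crank_by(+62°): θ ← 114° +62° = 176°
rotate_crank_by(-70°): θ ← 176° -70° = 106°
crank pin P = (r cos θ, r sin θ) = (-16.262604, 56.714440)
h = r sin θ − e = 56.714440 − 0 = 56.714440
sin φ = h / L = 56.714440 / 80 = 0.70893050
φ = arcsin(0.70893050) = 45.147964°

45.1480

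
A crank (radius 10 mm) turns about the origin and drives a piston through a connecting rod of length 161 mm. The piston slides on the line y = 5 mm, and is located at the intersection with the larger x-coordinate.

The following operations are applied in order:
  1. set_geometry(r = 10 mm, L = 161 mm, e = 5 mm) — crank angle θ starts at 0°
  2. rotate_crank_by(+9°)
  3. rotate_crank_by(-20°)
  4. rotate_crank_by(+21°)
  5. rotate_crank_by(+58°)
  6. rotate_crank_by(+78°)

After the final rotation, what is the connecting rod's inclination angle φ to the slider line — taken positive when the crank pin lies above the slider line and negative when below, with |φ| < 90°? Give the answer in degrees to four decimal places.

0.2107

set_geometry: r = 10 mm, L = 161 mm, e = 5 mm; θ ← 0°
rotate_crank_by(+9°): θ ← 0° +9° = 9°
rotate_crank_by(-20°): θ ← 9° -20° = -11°
rotate_crank_by(+21°): θ ← -11° +21° = 10°
rotate_crank_by(+58°): θ ← 10° +58° = 68°
rotate_crank_by(+78°): θ ← 68° +78° = 146°
crank pin P = (r cos θ, r sin θ) = (-8.290376, 5.591929)
h = r sin θ − e = 5.591929 − 5 = 0.591929
sin φ = h / L = 0.591929 / 161 = 0.00367658
φ = arcsin(0.00367658) = 0.210653°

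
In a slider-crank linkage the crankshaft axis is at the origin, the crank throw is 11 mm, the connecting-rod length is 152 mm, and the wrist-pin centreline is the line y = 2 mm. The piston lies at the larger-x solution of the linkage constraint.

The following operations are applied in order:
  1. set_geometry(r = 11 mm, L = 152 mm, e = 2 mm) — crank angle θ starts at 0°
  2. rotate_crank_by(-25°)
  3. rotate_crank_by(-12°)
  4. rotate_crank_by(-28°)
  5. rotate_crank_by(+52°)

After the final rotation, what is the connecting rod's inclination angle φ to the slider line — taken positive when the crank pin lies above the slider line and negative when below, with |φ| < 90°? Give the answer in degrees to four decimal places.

-1.6869

set_geometry: r = 11 mm, L = 152 mm, e = 2 mm; θ ← 0°
rotate_crank_by(-25°): θ ← 0° -25° = -25°
rotate_crank_by(-12°): θ ← -25° -12° = -37°
rotate_crank_by(-28°): θ ← -37° -28° = -65°
rotate_crank_by(+52°): θ ← -65° +52° = -13°
crank pin P = (r cos θ, r sin θ) = (10.718071, -2.474462)
h = r sin θ − e = -2.474462 − 2 = -4.474462
sin φ = h / L = -4.474462 / 152 = -0.02943725
φ = arcsin(-0.02943725) = -1.686874°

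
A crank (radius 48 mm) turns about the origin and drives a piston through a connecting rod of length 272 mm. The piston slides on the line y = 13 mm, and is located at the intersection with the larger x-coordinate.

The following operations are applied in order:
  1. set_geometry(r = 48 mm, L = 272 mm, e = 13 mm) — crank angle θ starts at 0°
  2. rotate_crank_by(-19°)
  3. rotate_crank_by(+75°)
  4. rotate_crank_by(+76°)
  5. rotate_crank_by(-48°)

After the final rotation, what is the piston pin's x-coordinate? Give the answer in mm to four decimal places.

274.7901

set_geometry: r = 48 mm, L = 272 mm, e = 13 mm; θ ← 0°
rotate_crank_by(-19°): θ ← 0° -19° = -19°
rotate_crank_by(+75°): θ ← -19° +75° = 56°
rotate_crank_by(+76°): θ ← 56° +76° = 132°
rotate_crank_by(-48°): θ ← 132° -48° = 84°
crank pin P = (r cos θ, r sin θ) = (5.017366, 47.737051)
h = r sin θ − e = 47.737051 − 13 = 34.737051
x = r cos θ + √(L² − h²) = 5.017366 + √(73984.0 − 1206.6627) = 5.017366 + 269.772751 = 274.790117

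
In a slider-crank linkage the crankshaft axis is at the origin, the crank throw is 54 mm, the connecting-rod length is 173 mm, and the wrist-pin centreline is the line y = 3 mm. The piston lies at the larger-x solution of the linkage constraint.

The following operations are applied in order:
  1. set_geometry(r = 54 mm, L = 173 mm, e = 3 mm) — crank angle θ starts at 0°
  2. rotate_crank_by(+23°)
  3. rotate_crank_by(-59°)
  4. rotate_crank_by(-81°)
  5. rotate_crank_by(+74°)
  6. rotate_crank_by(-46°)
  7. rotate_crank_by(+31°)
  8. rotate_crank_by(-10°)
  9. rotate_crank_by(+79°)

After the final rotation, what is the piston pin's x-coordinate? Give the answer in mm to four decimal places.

set_geometry: r = 54 mm, L = 173 mm, e = 3 mm; θ ← 0°
rotate_crank_by(+23°): θ ← 0° +23° = 23°
rotate_crank_by(-59°): θ ← 23° -59° = -36°
rotate_crank_by(-81°): θ ← -36° -81° = -117°
rotate_crank_by(+74°): θ ← -117° +74° = -43°
rotate_crank_by(-46°): θ ← -43° -46° = -89°
rotate_crank_by(+31°): θ ← -89° +31° = -58°
rotate_crank_by(-10°): θ ← -58° -10° = -68°
rotate_crank_by(+79°): θ ← -68° +79° = 11°
crank pin P = (r cos θ, r sin θ) = (53.007868, 10.303686)
h = r sin θ − e = 10.303686 − 3 = 7.303686
x = r cos θ + √(L² − h²) = 53.007868 + √(29929.0 − 53.3438) = 53.007868 + 172.845758 = 225.853626

225.8536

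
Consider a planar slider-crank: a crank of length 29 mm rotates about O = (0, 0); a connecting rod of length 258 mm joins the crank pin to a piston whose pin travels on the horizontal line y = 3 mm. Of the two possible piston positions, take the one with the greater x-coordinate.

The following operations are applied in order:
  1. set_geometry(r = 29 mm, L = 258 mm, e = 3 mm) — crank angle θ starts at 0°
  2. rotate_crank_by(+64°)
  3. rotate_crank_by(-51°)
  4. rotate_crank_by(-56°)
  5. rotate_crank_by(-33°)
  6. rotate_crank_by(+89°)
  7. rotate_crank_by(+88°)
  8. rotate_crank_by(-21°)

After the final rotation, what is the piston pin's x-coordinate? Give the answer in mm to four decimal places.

261.7666

set_geometry: r = 29 mm, L = 258 mm, e = 3 mm; θ ← 0°
rotate_crank_by(+64°): θ ← 0° +64° = 64°
rotate_crank_by(-51°): θ ← 64° -51° = 13°
rotate_crank_by(-56°): θ ← 13° -56° = -43°
rotate_crank_by(-33°): θ ← -43° -33° = -76°
rotate_crank_by(+89°): θ ← -76° +89° = 13°
rotate_crank_by(+88°): θ ← 13° +88° = 101°
rotate_crank_by(-21°): θ ← 101° -21° = 80°
crank pin P = (r cos θ, r sin θ) = (5.035797, 28.559425)
h = r sin θ − e = 28.559425 − 3 = 25.559425
x = r cos θ + √(L² − h²) = 5.035797 + √(66564.0 − 653.2842) = 5.035797 + 256.730824 = 261.766621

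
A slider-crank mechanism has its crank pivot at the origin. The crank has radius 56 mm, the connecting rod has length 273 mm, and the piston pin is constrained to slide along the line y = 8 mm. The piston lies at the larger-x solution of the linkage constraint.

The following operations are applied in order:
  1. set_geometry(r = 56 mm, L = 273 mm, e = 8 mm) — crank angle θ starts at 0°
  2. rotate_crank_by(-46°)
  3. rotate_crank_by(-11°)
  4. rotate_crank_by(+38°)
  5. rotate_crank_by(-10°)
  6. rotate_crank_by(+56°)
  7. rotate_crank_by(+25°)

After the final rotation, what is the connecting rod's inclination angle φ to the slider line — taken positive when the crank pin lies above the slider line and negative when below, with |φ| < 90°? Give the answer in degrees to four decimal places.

7.6048

set_geometry: r = 56 mm, L = 273 mm, e = 8 mm; θ ← 0°
rotate_crank_by(-46°): θ ← 0° -46° = -46°
rotate_crank_by(-11°): θ ← -46° -11° = -57°
rotate_crank_by(+38°): θ ← -57° +38° = -19°
rotate_crank_by(-10°): θ ← -19° -10° = -29°
rotate_crank_by(+56°): θ ← -29° +56° = 27°
rotate_crank_by(+25°): θ ← 27° +25° = 52°
crank pin P = (r cos θ, r sin θ) = (34.477043, 44.128602)
h = r sin θ − e = 44.128602 − 8 = 36.128602
sin φ = h / L = 36.128602 / 273 = 0.13233920
φ = arcsin(0.13233920) = 7.604787°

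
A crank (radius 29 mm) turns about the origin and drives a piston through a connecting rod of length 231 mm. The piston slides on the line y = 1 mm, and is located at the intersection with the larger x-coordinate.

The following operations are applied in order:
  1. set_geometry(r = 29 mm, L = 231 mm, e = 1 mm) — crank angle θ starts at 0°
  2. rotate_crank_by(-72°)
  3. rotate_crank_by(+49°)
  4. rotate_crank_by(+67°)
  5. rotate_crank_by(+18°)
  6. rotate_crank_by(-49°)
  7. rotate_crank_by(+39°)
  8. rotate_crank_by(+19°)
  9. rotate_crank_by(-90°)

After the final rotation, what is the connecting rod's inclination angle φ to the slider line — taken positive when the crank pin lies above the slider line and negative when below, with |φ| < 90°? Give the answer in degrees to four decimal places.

-2.5907

set_geometry: r = 29 mm, L = 231 mm, e = 1 mm; θ ← 0°
rotate_crank_by(-72°): θ ← 0° -72° = -72°
rotate_crank_by(+49°): θ ← -72° +49° = -23°
rotate_crank_by(+67°): θ ← -23° +67° = 44°
rotate_crank_by(+18°): θ ← 44° +18° = 62°
rotate_crank_by(-49°): θ ← 62° -49° = 13°
rotate_crank_by(+39°): θ ← 13° +39° = 52°
rotate_crank_by(+19°): θ ← 52° +19° = 71°
rotate_crank_by(-90°): θ ← 71° -90° = -19°
crank pin P = (r cos θ, r sin θ) = (27.420039, -9.441476)
h = r sin θ − e = -9.441476 − 1 = -10.441476
sin φ = h / L = -10.441476 / 231 = -0.04520120
φ = arcsin(-0.04520120) = -2.590721°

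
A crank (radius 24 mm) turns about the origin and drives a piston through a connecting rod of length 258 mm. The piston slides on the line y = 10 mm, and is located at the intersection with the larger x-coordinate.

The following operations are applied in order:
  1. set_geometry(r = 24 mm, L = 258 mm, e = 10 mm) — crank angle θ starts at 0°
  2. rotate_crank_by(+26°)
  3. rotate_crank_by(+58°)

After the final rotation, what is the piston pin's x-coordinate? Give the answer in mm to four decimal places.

set_geometry: r = 24 mm, L = 258 mm, e = 10 mm; θ ← 0°
rotate_crank_by(+26°): θ ← 0° +26° = 26°
rotate_crank_by(+58°): θ ← 26° +58° = 84°
crank pin P = (r cos θ, r sin θ) = (2.508683, 23.868525)
h = r sin θ − e = 23.868525 − 10 = 13.868525
x = r cos θ + √(L² − h²) = 2.508683 + √(66564.0 − 192.3360) = 2.508683 + 257.626986 = 260.135669

260.1357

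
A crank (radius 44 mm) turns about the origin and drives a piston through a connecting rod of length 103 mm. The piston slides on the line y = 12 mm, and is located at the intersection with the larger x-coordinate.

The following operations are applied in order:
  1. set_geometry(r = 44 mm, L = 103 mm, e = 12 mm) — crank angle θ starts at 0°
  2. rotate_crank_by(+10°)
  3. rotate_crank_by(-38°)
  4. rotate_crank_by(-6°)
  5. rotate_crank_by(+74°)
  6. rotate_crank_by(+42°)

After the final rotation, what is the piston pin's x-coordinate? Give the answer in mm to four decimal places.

set_geometry: r = 44 mm, L = 103 mm, e = 12 mm; θ ← 0°
rotate_crank_by(+10°): θ ← 0° +10° = 10°
rotate_crank_by(-38°): θ ← 10° -38° = -28°
rotate_crank_by(-6°): θ ← -28° -6° = -34°
rotate_crank_by(+74°): θ ← -34° +74° = 40°
rotate_crank_by(+42°): θ ← 40° +42° = 82°
crank pin P = (r cos θ, r sin θ) = (6.123616, 43.571795)
h = r sin θ − e = 43.571795 − 12 = 31.571795
x = r cos θ + √(L² − h²) = 6.123616 + √(10609.0 − 996.7782) = 6.123616 + 98.041939 = 104.165555

104.1656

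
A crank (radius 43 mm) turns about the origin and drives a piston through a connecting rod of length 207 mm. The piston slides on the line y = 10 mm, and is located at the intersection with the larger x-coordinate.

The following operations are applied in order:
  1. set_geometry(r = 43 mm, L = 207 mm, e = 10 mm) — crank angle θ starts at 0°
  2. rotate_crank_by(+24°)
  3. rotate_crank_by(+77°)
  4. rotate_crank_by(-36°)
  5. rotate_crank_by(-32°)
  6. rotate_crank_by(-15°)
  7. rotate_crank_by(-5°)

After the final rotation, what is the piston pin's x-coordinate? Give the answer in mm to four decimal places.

set_geometry: r = 43 mm, L = 207 mm, e = 10 mm; θ ← 0°
rotate_crank_by(+24°): θ ← 0° +24° = 24°
rotate_crank_by(+77°): θ ← 24° +77° = 101°
rotate_crank_by(-36°): θ ← 101° -36° = 65°
rotate_crank_by(-32°): θ ← 65° -32° = 33°
rotate_crank_by(-15°): θ ← 33° -15° = 18°
rotate_crank_by(-5°): θ ← 18° -5° = 13°
crank pin P = (r cos θ, r sin θ) = (41.897913, 9.672895)
h = r sin θ − e = 9.672895 − 10 = -0.327105
x = r cos θ + √(L² − h²) = 41.897913 + √(42849.0 − 0.1070) = 41.897913 + 206.999742 = 248.897654

248.8977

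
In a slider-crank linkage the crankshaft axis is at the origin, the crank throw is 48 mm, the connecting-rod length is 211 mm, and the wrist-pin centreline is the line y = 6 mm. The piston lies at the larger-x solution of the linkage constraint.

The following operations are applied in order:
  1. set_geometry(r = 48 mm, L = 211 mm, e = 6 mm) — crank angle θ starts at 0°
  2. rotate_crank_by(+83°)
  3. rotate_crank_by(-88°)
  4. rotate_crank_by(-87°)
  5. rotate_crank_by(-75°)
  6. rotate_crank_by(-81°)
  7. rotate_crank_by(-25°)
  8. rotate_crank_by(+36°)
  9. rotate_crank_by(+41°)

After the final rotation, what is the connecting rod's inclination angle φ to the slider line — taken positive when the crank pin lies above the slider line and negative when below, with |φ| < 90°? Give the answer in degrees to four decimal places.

set_geometry: r = 48 mm, L = 211 mm, e = 6 mm; θ ← 0°
rotate_crank_by(+83°): θ ← 0° +83° = 83°
rotate_crank_by(-88°): θ ← 83° -88° = -5°
rotate_crank_by(-87°): θ ← -5° -87° = -92°
rotate_crank_by(-75°): θ ← -92° -75° = -167°
rotate_crank_by(-81°): θ ← -167° -81° = -248°
rotate_crank_by(-25°): θ ← -248° -25° = -273°
rotate_crank_by(+36°): θ ← -273° +36° = -237°
rotate_crank_by(+41°): θ ← -237° +41° = -196°
crank pin P = (r cos θ, r sin θ) = (-46.140561, 13.230593)
h = r sin θ − e = 13.230593 − 6 = 7.230593
sin φ = h / L = 7.230593 / 211 = 0.03426821
φ = arcsin(0.03426821) = 1.963808°

1.9638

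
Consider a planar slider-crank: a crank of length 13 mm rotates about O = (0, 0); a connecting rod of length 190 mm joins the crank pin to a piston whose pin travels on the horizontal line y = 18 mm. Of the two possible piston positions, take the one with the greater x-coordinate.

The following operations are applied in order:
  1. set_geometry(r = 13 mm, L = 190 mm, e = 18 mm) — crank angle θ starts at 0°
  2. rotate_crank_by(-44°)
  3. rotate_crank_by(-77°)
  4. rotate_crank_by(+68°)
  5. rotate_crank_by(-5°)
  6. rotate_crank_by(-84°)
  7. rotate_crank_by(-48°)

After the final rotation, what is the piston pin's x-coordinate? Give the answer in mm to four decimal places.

176.5442

set_geometry: r = 13 mm, L = 190 mm, e = 18 mm; θ ← 0°
rotate_crank_by(-44°): θ ← 0° -44° = -44°
rotate_crank_by(-77°): θ ← -44° -77° = -121°
rotate_crank_by(+68°): θ ← -121° +68° = -53°
rotate_crank_by(-5°): θ ← -53° -5° = -58°
rotate_crank_by(-84°): θ ← -58° -84° = -142°
rotate_crank_by(-48°): θ ← -142° -48° = -190°
crank pin P = (r cos θ, r sin θ) = (-12.802501, 2.257426)
h = r sin θ − e = 2.257426 − 18 = -15.742574
x = r cos θ + √(L² − h²) = -12.802501 + √(36100.0 − 247.8286) = -12.802501 + 189.346696 = 176.544195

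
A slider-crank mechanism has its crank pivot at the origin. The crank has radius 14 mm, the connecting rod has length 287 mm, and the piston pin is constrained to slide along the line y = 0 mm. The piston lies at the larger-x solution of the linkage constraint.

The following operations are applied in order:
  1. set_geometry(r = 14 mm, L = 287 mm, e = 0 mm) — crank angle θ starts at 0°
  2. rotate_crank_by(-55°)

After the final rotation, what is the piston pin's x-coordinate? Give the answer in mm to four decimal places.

294.8009

set_geometry: r = 14 mm, L = 287 mm, e = 0 mm; θ ← 0°
rotate_crank_by(-55°): θ ← 0° -55° = -55°
crank pin P = (r cos θ, r sin θ) = (8.030070, -11.468129)
h = r sin θ − e = -11.468129 − 0 = -11.468129
x = r cos θ + √(L² − h²) = 8.030070 + √(82369.0 − 131.5180) = 8.030070 + 286.770783 = 294.800853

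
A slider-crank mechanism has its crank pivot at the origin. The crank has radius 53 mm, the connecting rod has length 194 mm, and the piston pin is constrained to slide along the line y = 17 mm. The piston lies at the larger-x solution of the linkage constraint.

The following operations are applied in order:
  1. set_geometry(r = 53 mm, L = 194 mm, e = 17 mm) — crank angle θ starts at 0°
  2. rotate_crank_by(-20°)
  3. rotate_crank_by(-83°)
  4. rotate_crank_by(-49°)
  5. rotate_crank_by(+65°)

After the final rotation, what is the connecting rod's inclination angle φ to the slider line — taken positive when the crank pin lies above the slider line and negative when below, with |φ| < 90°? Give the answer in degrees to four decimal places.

set_geometry: r = 53 mm, L = 194 mm, e = 17 mm; θ ← 0°
rotate_crank_by(-20°): θ ← 0° -20° = -20°
rotate_crank_by(-83°): θ ← -20° -83° = -103°
rotate_crank_by(-49°): θ ← -103° -49° = -152°
rotate_crank_by(+65°): θ ← -152° +65° = -87°
crank pin P = (r cos θ, r sin θ) = (2.773806, -52.927365)
h = r sin θ − e = -52.927365 − 17 = -69.927365
sin φ = h / L = -69.927365 / 194 = -0.36045034
φ = arcsin(-0.36045034) = -21.127855°

-21.1279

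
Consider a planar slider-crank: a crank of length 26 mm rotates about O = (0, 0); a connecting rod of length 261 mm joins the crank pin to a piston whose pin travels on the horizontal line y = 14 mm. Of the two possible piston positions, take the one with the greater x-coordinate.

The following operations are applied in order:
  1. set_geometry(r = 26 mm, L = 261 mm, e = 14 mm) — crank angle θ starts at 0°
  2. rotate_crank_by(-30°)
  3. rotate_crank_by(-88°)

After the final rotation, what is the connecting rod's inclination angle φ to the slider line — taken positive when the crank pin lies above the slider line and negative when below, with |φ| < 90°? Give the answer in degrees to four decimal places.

-8.1402

set_geometry: r = 26 mm, L = 261 mm, e = 14 mm; θ ← 0°
rotate_crank_by(-30°): θ ← 0° -30° = -30°
rotate_crank_by(-88°): θ ← -30° -88° = -118°
crank pin P = (r cos θ, r sin θ) = (-12.206261, -22.956637)
h = r sin θ − e = -22.956637 − 14 = -36.956637
sin φ = h / L = -36.956637 / 261 = -0.14159631
φ = arcsin(-0.14159631) = -8.140228°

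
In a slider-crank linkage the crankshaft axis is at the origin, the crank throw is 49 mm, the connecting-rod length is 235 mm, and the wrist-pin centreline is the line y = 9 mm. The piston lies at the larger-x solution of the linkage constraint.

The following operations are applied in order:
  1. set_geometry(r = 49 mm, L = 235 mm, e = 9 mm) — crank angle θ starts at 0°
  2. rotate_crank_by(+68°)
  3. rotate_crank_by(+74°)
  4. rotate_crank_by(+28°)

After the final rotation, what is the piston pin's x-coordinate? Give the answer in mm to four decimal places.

set_geometry: r = 49 mm, L = 235 mm, e = 9 mm; θ ← 0°
rotate_crank_by(+68°): θ ← 0° +68° = 68°
rotate_crank_by(+74°): θ ← 68° +74° = 142°
rotate_crank_by(+28°): θ ← 142° +28° = 170°
crank pin P = (r cos θ, r sin θ) = (-48.255580, 8.508761)
h = r sin θ − e = 8.508761 − 9 = -0.491239
x = r cos θ + √(L² − h²) = -48.255580 + √(55225.0 − 0.2413) = -48.255580 + 234.999487 = 186.743907

186.7439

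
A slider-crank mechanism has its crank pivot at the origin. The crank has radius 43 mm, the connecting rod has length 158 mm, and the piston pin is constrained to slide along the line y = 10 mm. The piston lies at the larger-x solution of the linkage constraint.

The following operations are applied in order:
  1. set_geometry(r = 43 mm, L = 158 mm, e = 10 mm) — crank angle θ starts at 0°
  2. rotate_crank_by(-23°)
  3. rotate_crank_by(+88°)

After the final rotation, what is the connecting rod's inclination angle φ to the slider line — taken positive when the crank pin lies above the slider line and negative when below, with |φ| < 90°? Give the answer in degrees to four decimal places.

10.5657

set_geometry: r = 43 mm, L = 158 mm, e = 10 mm; θ ← 0°
rotate_crank_by(-23°): θ ← 0° -23° = -23°
rotate_crank_by(+88°): θ ← -23° +88° = 65°
crank pin P = (r cos θ, r sin θ) = (18.172585, 38.971235)
h = r sin θ − e = 38.971235 − 10 = 28.971235
sin φ = h / L = 28.971235 / 158 = 0.18336225
φ = arcsin(0.18336225) = 10.565663°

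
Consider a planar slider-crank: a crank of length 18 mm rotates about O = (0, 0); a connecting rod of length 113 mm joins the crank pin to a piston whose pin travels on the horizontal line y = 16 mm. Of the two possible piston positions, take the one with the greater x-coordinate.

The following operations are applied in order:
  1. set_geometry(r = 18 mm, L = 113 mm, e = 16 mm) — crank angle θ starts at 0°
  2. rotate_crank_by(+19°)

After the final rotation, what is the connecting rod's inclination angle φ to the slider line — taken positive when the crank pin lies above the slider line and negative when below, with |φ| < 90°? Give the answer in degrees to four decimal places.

-5.1482

set_geometry: r = 18 mm, L = 113 mm, e = 16 mm; θ ← 0°
rotate_crank_by(+19°): θ ← 0° +19° = 19°
crank pin P = (r cos θ, r sin θ) = (17.019334, 5.860227)
h = r sin θ − e = 5.860227 − 16 = -10.139773
sin φ = h / L = -10.139773 / 113 = -0.08973251
φ = arcsin(-0.08973251) = -5.148219°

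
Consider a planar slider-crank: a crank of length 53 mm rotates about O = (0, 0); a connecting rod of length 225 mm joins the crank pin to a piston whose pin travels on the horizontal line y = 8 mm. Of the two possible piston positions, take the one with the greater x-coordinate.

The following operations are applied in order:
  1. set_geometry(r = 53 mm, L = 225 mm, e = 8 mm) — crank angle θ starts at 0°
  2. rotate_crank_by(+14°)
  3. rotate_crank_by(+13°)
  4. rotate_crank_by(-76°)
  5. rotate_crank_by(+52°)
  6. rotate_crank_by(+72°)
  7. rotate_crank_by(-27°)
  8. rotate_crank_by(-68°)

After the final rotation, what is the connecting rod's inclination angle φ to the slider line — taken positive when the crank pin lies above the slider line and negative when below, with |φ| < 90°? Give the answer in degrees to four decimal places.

set_geometry: r = 53 mm, L = 225 mm, e = 8 mm; θ ← 0°
rotate_crank_by(+14°): θ ← 0° +14° = 14°
rotate_crank_by(+13°): θ ← 14° +13° = 27°
rotate_crank_by(-76°): θ ← 27° -76° = -49°
rotate_crank_by(+52°): θ ← -49° +52° = 3°
rotate_crank_by(+72°): θ ← 3° +72° = 75°
rotate_crank_by(-27°): θ ← 75° -27° = 48°
rotate_crank_by(-68°): θ ← 48° -68° = -20°
crank pin P = (r cos θ, r sin θ) = (49.803709, -18.127068)
h = r sin θ − e = -18.127068 − 8 = -26.127068
sin φ = h / L = -26.127068 / 225 = -0.11612030
φ = arcsin(-0.11612030) = -6.668246°

-6.6682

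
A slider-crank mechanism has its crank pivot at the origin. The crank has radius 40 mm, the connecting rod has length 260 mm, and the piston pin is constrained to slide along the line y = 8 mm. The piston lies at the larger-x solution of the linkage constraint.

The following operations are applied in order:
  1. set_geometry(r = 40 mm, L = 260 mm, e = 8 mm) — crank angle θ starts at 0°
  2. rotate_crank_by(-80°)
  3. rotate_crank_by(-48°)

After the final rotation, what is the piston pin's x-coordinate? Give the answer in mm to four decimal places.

232.3524

set_geometry: r = 40 mm, L = 260 mm, e = 8 mm; θ ← 0°
rotate_crank_by(-80°): θ ← 0° -80° = -80°
rotate_crank_by(-48°): θ ← -80° -48° = -128°
crank pin P = (r cos θ, r sin θ) = (-24.626459, -31.520430)
h = r sin θ − e = -31.520430 − 8 = -39.520430
x = r cos θ + √(L² − h²) = -24.626459 + √(67600.0 − 1561.8644) = -24.626459 + 256.978862 = 232.352403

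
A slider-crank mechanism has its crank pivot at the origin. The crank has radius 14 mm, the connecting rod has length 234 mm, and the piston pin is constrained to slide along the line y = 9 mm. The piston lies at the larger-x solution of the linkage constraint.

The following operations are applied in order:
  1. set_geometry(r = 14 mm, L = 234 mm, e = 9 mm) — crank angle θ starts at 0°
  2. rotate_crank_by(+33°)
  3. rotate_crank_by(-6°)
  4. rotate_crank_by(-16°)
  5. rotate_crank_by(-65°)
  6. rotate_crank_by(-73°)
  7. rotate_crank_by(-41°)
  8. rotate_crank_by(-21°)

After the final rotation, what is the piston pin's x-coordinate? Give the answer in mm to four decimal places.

220.0733

set_geometry: r = 14 mm, L = 234 mm, e = 9 mm; θ ← 0°
rotate_crank_by(+33°): θ ← 0° +33° = 33°
rotate_crank_by(-6°): θ ← 33° -6° = 27°
rotate_crank_by(-16°): θ ← 27° -16° = 11°
rotate_crank_by(-65°): θ ← 11° -65° = -54°
rotate_crank_by(-73°): θ ← -54° -73° = -127°
rotate_crank_by(-41°): θ ← -127° -41° = -168°
rotate_crank_by(-21°): θ ← -168° -21° = -189°
crank pin P = (r cos θ, r sin θ) = (-13.827637, 2.190083)
h = r sin θ − e = 2.190083 − 9 = -6.809917
x = r cos θ + √(L² − h²) = -13.827637 + √(54756.0 − 46.3750) = -13.827637 + 233.900887 = 220.073250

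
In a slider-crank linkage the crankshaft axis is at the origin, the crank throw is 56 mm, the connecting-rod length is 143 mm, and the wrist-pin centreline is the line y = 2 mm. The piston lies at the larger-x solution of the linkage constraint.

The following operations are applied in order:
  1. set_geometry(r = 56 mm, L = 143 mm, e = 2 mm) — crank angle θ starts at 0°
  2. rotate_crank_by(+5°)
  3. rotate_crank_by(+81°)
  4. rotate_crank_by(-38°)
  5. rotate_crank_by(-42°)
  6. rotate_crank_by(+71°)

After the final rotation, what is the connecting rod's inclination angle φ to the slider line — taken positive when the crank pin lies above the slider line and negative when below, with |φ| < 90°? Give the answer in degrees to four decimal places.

21.5668

set_geometry: r = 56 mm, L = 143 mm, e = 2 mm; θ ← 0°
rotate_crank_by(+5°): θ ← 0° +5° = 5°
rotate_crank_by(+81°): θ ← 5° +81° = 86°
rotate_crank_by(-38°): θ ← 86° -38° = 48°
rotate_crank_by(-42°): θ ← 48° -42° = 6°
rotate_crank_by(+71°): θ ← 6° +71° = 77°
crank pin P = (r cos θ, r sin θ) = (12.597259, 54.564724)
h = r sin θ − e = 54.564724 − 2 = 52.564724
sin φ = h / L = 52.564724 / 143 = 0.36758548
φ = arcsin(0.36758548) = 21.566784°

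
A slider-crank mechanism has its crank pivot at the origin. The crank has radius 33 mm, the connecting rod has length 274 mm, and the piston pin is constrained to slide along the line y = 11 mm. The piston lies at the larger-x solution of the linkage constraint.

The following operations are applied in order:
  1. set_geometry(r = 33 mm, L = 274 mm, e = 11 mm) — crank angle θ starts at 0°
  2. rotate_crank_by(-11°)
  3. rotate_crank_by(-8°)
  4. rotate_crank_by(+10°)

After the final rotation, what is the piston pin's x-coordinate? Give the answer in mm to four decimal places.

306.1166

set_geometry: r = 33 mm, L = 274 mm, e = 11 mm; θ ← 0°
rotate_crank_by(-11°): θ ← 0° -11° = -11°
rotate_crank_by(-8°): θ ← -11° -8° = -19°
rotate_crank_by(+10°): θ ← -19° +10° = -9°
crank pin P = (r cos θ, r sin θ) = (32.593715, -5.162337)
h = r sin θ − e = -5.162337 − 11 = -16.162337
x = r cos θ + √(L² − h²) = 32.593715 + √(75076.0 − 261.2211) = 32.593715 + 273.522904 = 306.116619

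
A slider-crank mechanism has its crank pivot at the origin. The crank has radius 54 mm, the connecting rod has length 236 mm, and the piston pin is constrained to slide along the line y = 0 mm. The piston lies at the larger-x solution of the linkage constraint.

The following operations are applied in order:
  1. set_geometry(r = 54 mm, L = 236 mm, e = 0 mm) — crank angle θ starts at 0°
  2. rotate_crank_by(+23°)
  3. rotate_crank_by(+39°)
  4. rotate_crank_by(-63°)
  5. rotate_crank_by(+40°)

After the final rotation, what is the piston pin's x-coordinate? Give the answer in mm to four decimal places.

275.5063

set_geometry: r = 54 mm, L = 236 mm, e = 0 mm; θ ← 0°
rotate_crank_by(+23°): θ ← 0° +23° = 23°
rotate_crank_by(+39°): θ ← 23° +39° = 62°
rotate_crank_by(-63°): θ ← 62° -63° = -1°
rotate_crank_by(+40°): θ ← -1° +40° = 39°
crank pin P = (r cos θ, r sin θ) = (41.965882, 33.983301)
h = r sin θ − e = 33.983301 − 0 = 33.983301
x = r cos θ + √(L² − h²) = 41.965882 + √(55696.0 − 1154.8648) = 41.965882 + 233.540436 = 275.506318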